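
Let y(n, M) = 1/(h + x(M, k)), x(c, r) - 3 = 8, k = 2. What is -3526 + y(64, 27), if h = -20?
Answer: -31735/9 ≈ -3526.1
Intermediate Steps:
x(c, r) = 11 (x(c, r) = 3 + 8 = 11)
y(n, M) = -⅑ (y(n, M) = 1/(-20 + 11) = 1/(-9) = -⅑)
-3526 + y(64, 27) = -3526 - ⅑ = -31735/9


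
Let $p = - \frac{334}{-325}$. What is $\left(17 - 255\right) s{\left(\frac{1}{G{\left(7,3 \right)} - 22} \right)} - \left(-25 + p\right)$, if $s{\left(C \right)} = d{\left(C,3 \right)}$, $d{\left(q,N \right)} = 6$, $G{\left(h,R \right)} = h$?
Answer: $- \frac{456309}{325} \approx -1404.0$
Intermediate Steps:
$p = \frac{334}{325}$ ($p = \left(-334\right) \left(- \frac{1}{325}\right) = \frac{334}{325} \approx 1.0277$)
$s{\left(C \right)} = 6$
$\left(17 - 255\right) s{\left(\frac{1}{G{\left(7,3 \right)} - 22} \right)} - \left(-25 + p\right) = \left(17 - 255\right) 6 + \left(25 - \frac{334}{325}\right) = \left(-238\right) 6 + \frac{7791}{325} = -1428 + \frac{7791}{325} = - \frac{456309}{325}$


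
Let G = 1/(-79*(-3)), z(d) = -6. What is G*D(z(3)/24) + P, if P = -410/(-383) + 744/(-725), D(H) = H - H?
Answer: 12298/277675 ≈ 0.044289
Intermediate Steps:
D(H) = 0
P = 12298/277675 (P = -410*(-1/383) + 744*(-1/725) = 410/383 - 744/725 = 12298/277675 ≈ 0.044289)
G = 1/237 ≈ 0.0042194
G*D(z(3)/24) + P = (1/237)*0 + 12298/277675 = 0 + 12298/277675 = 12298/277675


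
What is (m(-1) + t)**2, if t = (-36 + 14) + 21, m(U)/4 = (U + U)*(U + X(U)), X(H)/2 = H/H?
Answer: 81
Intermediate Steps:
X(H) = 2 (X(H) = 2*(H/H) = 2*1 = 2)
m(U) = 8*U*(2 + U) (m(U) = 4*((U + U)*(U + 2)) = 4*((2*U)*(2 + U)) = 4*(2*U*(2 + U)) = 8*U*(2 + U))
t = -1 (t = -22 + 21 = -1)
(m(-1) + t)**2 = (8*(-1)*(2 - 1) - 1)**2 = (8*(-1)*1 - 1)**2 = (-8 - 1)**2 = (-9)**2 = 81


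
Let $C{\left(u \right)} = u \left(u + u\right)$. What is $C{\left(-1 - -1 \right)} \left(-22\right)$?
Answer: $0$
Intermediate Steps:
$C{\left(u \right)} = 2 u^{2}$ ($C{\left(u \right)} = u 2 u = 2 u^{2}$)
$C{\left(-1 - -1 \right)} \left(-22\right) = 2 \left(-1 - -1\right)^{2} \left(-22\right) = 2 \left(-1 + 1\right)^{2} \left(-22\right) = 2 \cdot 0^{2} \left(-22\right) = 2 \cdot 0 \left(-22\right) = 0 \left(-22\right) = 0$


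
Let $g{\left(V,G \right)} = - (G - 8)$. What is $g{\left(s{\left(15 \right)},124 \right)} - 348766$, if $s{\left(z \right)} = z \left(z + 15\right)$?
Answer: $-348882$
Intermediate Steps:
$s{\left(z \right)} = z \left(15 + z\right)$
$g{\left(V,G \right)} = 8 - G$ ($g{\left(V,G \right)} = - (-8 + G) = 8 - G$)
$g{\left(s{\left(15 \right)},124 \right)} - 348766 = \left(8 - 124\right) - 348766 = -116 - 348766 = -348882$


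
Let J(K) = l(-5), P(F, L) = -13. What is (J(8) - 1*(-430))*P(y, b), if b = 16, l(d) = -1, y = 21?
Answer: -5577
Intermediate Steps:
J(K) = -1
(J(8) - 1*(-430))*P(y, b) = (-1 - 1*(-430))*(-13) = (-1 + 430)*(-13) = 429*(-13) = -5577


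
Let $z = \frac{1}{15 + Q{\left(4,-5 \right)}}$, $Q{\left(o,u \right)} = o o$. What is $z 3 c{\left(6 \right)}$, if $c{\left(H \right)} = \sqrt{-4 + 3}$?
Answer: $\frac{3 i}{31} \approx 0.096774 i$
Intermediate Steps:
$Q{\left(o,u \right)} = o^{2}$
$c{\left(H \right)} = i$ ($c{\left(H \right)} = \sqrt{-1} = i$)
$z = \frac{1}{31}$ ($z = \frac{1}{15 + 4^{2}} = \frac{1}{15 + 16} = \frac{1}{31} \approx 0.032258$)
$z 3 c{\left(6 \right)} = \frac{1}{31} \cdot 3 i = \frac{3 i}{31}$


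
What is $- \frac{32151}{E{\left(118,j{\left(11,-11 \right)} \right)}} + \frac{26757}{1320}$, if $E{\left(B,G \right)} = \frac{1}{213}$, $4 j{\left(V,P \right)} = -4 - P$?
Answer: $- \frac{3013182801}{440} \approx -6.8481 \cdot 10^{6}$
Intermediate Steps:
$j{\left(V,P \right)} = -1 - \frac{P}{4}$ ($j{\left(V,P \right)} = \frac{-4 - P}{4} = -1 - \frac{P}{4}$)
$E{\left(B,G \right)} = \frac{1}{213}$
$- \frac{32151}{E{\left(118,j{\left(11,-11 \right)} \right)}} + \frac{26757}{1320} = - 32151 \frac{1}{\frac{1}{213}} + \frac{26757}{1320} = \left(-32151\right) 213 + 26757 \cdot \frac{1}{1320} = -6848163 + \frac{8919}{440} = - \frac{3013182801}{440}$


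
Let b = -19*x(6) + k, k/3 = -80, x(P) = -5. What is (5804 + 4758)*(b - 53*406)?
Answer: -228804606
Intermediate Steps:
k = -240 (k = 3*(-80) = -240)
b = -145 (b = -19*(-5) - 240 = 95 - 240 = -145)
(5804 + 4758)*(b - 53*406) = (5804 + 4758)*(-145 - 53*406) = 10562*(-145 - 21518) = 10562*(-21663) = -228804606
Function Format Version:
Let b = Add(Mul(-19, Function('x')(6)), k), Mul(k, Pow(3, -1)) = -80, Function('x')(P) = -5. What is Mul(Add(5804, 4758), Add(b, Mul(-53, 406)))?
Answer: -228804606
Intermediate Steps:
k = -240 (k = Mul(3, -80) = -240)
b = -145 (b = Add(Mul(-19, -5), -240) = Add(95, -240) = -145)
Mul(Add(5804, 4758), Add(b, Mul(-53, 406))) = Mul(Add(5804, 4758), Add(-145, Mul(-53, 406))) = Mul(10562, Add(-145, -21518)) = Mul(10562, -21663) = -228804606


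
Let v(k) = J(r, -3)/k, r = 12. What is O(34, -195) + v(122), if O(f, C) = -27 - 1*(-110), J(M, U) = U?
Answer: 10123/122 ≈ 82.975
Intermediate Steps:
v(k) = -3/k
O(f, C) = 83 (O(f, C) = -27 + 110 = 83)
O(34, -195) + v(122) = 83 - 3/122 = 10123/122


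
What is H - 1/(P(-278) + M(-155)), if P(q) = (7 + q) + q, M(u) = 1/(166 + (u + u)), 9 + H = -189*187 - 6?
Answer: -2795297262/79057 ≈ -35358.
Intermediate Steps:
H = -35358 (H = -9 + (-189*187 - 6) = -9 + (-35343 - 6) = -9 - 35349 = -35358)
M(u) = 1/(166 + 2*u)
P(q) = 7 + 2*q
H - 1/(P(-278) + M(-155)) = -35358 - 1/((7 + 2*(-278)) + 1/(2*(83 - 155))) = -35358 - 1/((7 - 556) + (½)/(-72)) = -35358 - 1/(-549 + (½)*(-1/72)) = -35358 - 1/(-549 - 1/144) = -35358 - 1/(-79057/144) = -35358 - 1*(-144/79057) = -35358 + 144/79057 = -2795297262/79057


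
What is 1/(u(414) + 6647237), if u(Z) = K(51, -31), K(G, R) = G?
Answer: 1/6647288 ≈ 1.5044e-7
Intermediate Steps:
u(Z) = 51
1/(u(414) + 6647237) = 1/(51 + 6647237) = 1/6647288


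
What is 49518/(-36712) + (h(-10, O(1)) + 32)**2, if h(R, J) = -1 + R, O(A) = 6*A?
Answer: 8070237/18356 ≈ 439.65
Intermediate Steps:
49518/(-36712) + (h(-10, O(1)) + 32)**2 = 49518/(-36712) + ((-1 - 10) + 32)**2 = 49518*(-1/36712) + (-11 + 32)**2 = -24759/18356 + 21**2 = -24759/18356 + 441 = 8070237/18356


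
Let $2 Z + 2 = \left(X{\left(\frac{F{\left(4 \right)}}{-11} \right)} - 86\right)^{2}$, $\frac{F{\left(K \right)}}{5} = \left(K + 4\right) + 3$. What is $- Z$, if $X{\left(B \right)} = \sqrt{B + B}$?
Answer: $-3692 + 86 i \sqrt{10} \approx -3692.0 + 271.96 i$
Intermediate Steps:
$F{\left(K \right)} = 35 + 5 K$ ($F{\left(K \right)} = 5 \left(\left(K + 4\right) + 3\right) = 5 \left(\left(4 + K\right) + 3\right) = 5 \left(7 + K\right) = 35 + 5 K$)
$X{\left(B \right)} = \sqrt{2} \sqrt{B}$ ($X{\left(B \right)} = \sqrt{2 B} = \sqrt{2} \sqrt{B}$)
$Z = -1 + \frac{\left(-86 + i \sqrt{10}\right)^{2}}{2}$ ($Z = -1 + \frac{\left(\sqrt{2} \sqrt{\frac{35 + 5 \cdot 4}{-11}} - 86\right)^{2}}{2} = -1 + \frac{\left(\sqrt{2} \sqrt{\left(35 + 20\right) \left(- \frac{1}{11}\right)} - 86\right)^{2}}{2} = -1 + \frac{\left(\sqrt{2} \sqrt{55 \left(- \frac{1}{11}\right)} - 86\right)^{2}}{2} = -1 + \frac{\left(\sqrt{2} \sqrt{-5} - 86\right)^{2}}{2} = -1 + \frac{\left(\sqrt{2} i \sqrt{5} - 86\right)^{2}}{2} = -1 + \frac{\left(i \sqrt{10} - 86\right)^{2}}{2} = -1 + \frac{\left(-86 + i \sqrt{10}\right)^{2}}{2} \approx 3692.0 - 271.96 i$)
$- Z = - (3692 - 86 i \sqrt{10}) = -3692 + 86 i \sqrt{10}$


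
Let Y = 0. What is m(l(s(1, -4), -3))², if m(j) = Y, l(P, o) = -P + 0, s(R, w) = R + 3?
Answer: 0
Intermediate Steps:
s(R, w) = 3 + R
l(P, o) = -P
m(j) = 0
m(l(s(1, -4), -3))² = 0² = 0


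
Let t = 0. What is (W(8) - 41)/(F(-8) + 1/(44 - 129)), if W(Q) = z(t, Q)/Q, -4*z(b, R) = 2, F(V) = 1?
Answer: -18615/448 ≈ -41.551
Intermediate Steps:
z(b, R) = -½ (z(b, R) = -¼*2 = -½)
W(Q) = -1/(2*Q)
(W(8) - 41)/(F(-8) + 1/(44 - 129)) = (-½/8 - 41)/(1 + 1/(44 - 129)) = (-½*⅛ - 41)/(1 + 1/(-85)) = (-1/16 - 41)/(1 - 1/85) = -657/16/(84/85) = (85/84)*(-657/16) = -18615/448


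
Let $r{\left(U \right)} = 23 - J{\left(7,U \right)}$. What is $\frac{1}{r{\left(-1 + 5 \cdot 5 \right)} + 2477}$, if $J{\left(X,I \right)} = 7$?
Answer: $\frac{1}{2493} \approx 0.00040112$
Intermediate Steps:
$r{\left(U \right)} = 16$ ($r{\left(U \right)} = 23 - 7 = 16$)
$\frac{1}{r{\left(-1 + 5 \cdot 5 \right)} + 2477} = \frac{1}{16 + 2477} = \frac{1}{2493}$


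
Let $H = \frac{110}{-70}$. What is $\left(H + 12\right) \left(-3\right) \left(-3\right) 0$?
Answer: $0$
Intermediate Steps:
$H = - \frac{11}{7}$ ($H = 110 \left(- \frac{1}{70}\right) = - \frac{11}{7} \approx -1.5714$)
$\left(H + 12\right) \left(-3\right) \left(-3\right) 0 = \left(- \frac{11}{7} + 12\right) \left(-3\right) \left(-3\right) 0 = \frac{73 \cdot 9 \cdot 0}{7} = \frac{73}{7} \cdot 0 = 0$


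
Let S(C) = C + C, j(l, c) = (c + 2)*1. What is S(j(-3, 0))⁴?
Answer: 256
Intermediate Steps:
j(l, c) = 2 + c (j(l, c) = (2 + c)*1 = 2 + c)
S(C) = 2*C
S(j(-3, 0))⁴ = (2*(2 + 0))⁴ = (2*2)⁴ = 4⁴ = 256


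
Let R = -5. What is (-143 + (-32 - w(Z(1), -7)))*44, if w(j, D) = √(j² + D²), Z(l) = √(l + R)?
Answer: -7700 - 132*√5 ≈ -7995.2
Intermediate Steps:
Z(l) = √(-5 + l) (Z(l) = √(l - 5) = √(-5 + l))
w(j, D) = √(D² + j²)
(-143 + (-32 - w(Z(1), -7)))*44 = (-143 + (-32 - √((-7)² + (√(-5 + 1))²)))*44 = (-143 + (-32 - √(49 + (√(-4))²)))*44 = (-143 + (-32 - √(49 + (2*I)²)))*44 = (-143 + (-32 - √(49 - 4)))*44 = (-143 + (-32 - √45))*44 = (-143 + (-32 - 3*√5))*44 = (-175 - 3*√5)*44 = -7700 - 132*√5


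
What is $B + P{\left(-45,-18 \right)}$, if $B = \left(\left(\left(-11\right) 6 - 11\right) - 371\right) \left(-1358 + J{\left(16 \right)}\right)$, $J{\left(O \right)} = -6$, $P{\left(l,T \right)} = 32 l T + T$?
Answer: $636974$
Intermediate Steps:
$P{\left(l,T \right)} = T + 32 T l$ ($P{\left(l,T \right)} = 32 T l + T = T + 32 T l$)
$B = 611072$ ($B = \left(\left(\left(-11\right) 6 - 11\right) - 371\right) \left(-1358 - 6\right) = \left(\left(-66 - 11\right) - 371\right) \left(-1364\right) = \left(-77 - 371\right) \left(-1364\right) = \left(-448\right) \left(-1364\right) = 611072$)
$B + P{\left(-45,-18 \right)} = 611072 - 18 \left(1 + 32 \left(-45\right)\right) = 611072 - 18 \left(1 - 1440\right) = 611072 - -25902 = 611072 + 25902 = 636974$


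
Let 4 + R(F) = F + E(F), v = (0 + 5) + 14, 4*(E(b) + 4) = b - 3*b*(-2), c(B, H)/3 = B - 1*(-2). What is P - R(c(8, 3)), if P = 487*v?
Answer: 18357/2 ≈ 9178.5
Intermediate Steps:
c(B, H) = 6 + 3*B (c(B, H) = 3*(B - 1*(-2)) = 3*(B + 2) = 3*(2 + B) = 6 + 3*B)
E(b) = -4 + 7*b/4 (E(b) = -4 + (b - 3*b*(-2))/4 = -4 + (b - (-6)*b)/4 = -4 + (b + 6*b)/4 = -4 + (7*b)/4 = -4 + 7*b/4)
v = 19 (v = 5 + 14 = 19)
R(F) = -8 + 11*F/4 (R(F) = -4 + (F + (-4 + 7*F/4)) = -4 + (-4 + 11*F/4) = -8 + 11*F/4)
P = 9253 (P = 487*19 = 9253)
P - R(c(8, 3)) = 9253 - (-8 + 11*(6 + 3*8)/4) = 9253 - (-8 + 11*(6 + 24)/4) = 9253 - (-8 + (11/4)*30) = 9253 - (-8 + 165/2) = 9253 - 1*149/2 = 9253 - 149/2 = 18357/2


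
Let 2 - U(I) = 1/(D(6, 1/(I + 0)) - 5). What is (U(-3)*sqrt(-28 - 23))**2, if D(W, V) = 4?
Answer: -459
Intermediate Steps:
U(I) = 3 (U(I) = 2 - 1/(4 - 5) = 2 - 1/(-1) = 2 - 1*(-1) = 2 + 1 = 3)
(U(-3)*sqrt(-28 - 23))**2 = (3*sqrt(-28 - 23))**2 = (3*sqrt(-51))**2 = (3*(I*sqrt(51)))**2 = (3*I*sqrt(51))**2 = -459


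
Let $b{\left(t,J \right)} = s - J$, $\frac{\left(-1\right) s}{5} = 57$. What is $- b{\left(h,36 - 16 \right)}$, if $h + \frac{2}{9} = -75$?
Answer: $305$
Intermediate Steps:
$h = - \frac{677}{9}$ ($h = - \frac{2}{9} - 75 = - \frac{677}{9} \approx -75.222$)
$s = -285$ ($s = \left(-5\right) 57 = -285$)
$b{\left(t,J \right)} = -285 - J$
$- b{\left(h,36 - 16 \right)} = - (-285 - \left(36 - 16\right)) = - (-285 - 20) = \left(-1\right) \left(-305\right) = 305$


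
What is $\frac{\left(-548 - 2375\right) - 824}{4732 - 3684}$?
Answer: $- \frac{3747}{1048} \approx -3.5754$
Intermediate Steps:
$\frac{\left(-548 - 2375\right) - 824}{4732 - 3684} = \frac{\left(-548 - 2375\right) - 824}{1048} = \left(-2923 - 824\right) \frac{1}{1048} = \left(-3747\right) \frac{1}{1048} = - \frac{3747}{1048}$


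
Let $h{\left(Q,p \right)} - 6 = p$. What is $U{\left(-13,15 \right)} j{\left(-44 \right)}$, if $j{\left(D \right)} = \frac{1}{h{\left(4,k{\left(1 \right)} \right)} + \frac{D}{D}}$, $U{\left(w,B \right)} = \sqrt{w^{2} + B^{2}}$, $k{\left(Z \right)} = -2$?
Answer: $\frac{\sqrt{394}}{5} \approx 3.9699$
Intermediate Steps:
$h{\left(Q,p \right)} = 6 + p$
$U{\left(w,B \right)} = \sqrt{B^{2} + w^{2}}$
$j{\left(D \right)} = \frac{1}{5}$ ($j{\left(D \right)} = \frac{1}{\left(6 - 2\right) + \frac{D}{D}} = \frac{1}{4 + 1} = \frac{1}{5}$)
$U{\left(-13,15 \right)} j{\left(-44 \right)} = \sqrt{15^{2} + \left(-13\right)^{2}} \cdot \frac{1}{5} = \sqrt{225 + 169} \cdot \frac{1}{5} = \sqrt{394} \cdot \frac{1}{5} = \frac{\sqrt{394}}{5}$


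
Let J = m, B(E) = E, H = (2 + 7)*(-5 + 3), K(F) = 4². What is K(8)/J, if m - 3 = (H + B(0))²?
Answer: 16/327 ≈ 0.048930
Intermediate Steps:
K(F) = 16
H = -18 (H = 9*(-2) = -18)
m = 327 (m = 3 + (-18 + 0)² = 3 + (-18)² = 3 + 324 = 327)
J = 327
K(8)/J = 16/327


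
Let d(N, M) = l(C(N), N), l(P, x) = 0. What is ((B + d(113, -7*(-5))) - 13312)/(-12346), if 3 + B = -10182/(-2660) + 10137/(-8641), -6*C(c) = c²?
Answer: 152992527829/141886775380 ≈ 1.0783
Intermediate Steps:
C(c) = -c²/6
d(N, M) = 0
B = -3968469/11492530 (B = -3 + (-10182/(-2660) + 10137/(-8641)) = -3 + (-10182*(-1/2660) + 10137*(-1/8641)) = -3 + (5091/1330 - 10137/8641) = -3 + 30509121/11492530 = -3968469/11492530 ≈ -0.34531)
((B + d(113, -7*(-5))) - 13312)/(-12346) = ((-3968469/11492530 + 0) - 13312)/(-12346) = (-3968469/11492530 - 13312)*(-1/12346) = -152992527829/11492530*(-1/12346) = 152992527829/141886775380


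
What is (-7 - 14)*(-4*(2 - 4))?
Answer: -168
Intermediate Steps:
(-7 - 14)*(-4*(2 - 4)) = -(-84)*(-2) = -21*8 = -168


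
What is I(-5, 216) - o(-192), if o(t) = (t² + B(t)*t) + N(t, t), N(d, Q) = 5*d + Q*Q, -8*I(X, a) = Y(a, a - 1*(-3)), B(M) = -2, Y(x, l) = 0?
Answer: -73152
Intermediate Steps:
I(X, a) = 0 (I(X, a) = -⅛*0 = 0)
N(d, Q) = Q² + 5*d (N(d, Q) = 5*d + Q² = Q² + 5*d)
o(t) = 2*t² + 3*t (o(t) = (t² - 2*t) + (t² + 5*t) = 2*t² + 3*t)
I(-5, 216) - o(-192) = 0 - (-192)*(3 + 2*(-192)) = 0 - (-192)*(3 - 384) = 0 - (-192)*(-381) = 0 - 1*73152 = 0 - 73152 = -73152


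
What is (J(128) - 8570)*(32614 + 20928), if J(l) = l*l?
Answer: 418377188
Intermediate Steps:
J(l) = l²
(J(128) - 8570)*(32614 + 20928) = (128² - 8570)*(32614 + 20928) = (16384 - 8570)*53542 = 7814*53542 = 418377188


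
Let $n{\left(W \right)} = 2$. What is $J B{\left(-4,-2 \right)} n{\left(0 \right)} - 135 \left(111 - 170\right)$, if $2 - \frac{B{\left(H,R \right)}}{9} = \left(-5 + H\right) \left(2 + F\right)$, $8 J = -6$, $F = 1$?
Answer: $\frac{15147}{2} \approx 7573.5$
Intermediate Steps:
$J = - \frac{3}{4}$ ($J = \frac{1}{8} \left(-6\right) = - \frac{3}{4} \approx -0.75$)
$B{\left(H,R \right)} = 153 - 27 H$ ($B{\left(H,R \right)} = 18 - 9 \left(-5 + H\right) \left(2 + 1\right) = 18 - 9 \left(-5 + H\right) 3 = 18 - 9 \left(-15 + 3 H\right) = 18 - \left(-135 + 27 H\right) = 153 - 27 H$)
$J B{\left(-4,-2 \right)} n{\left(0 \right)} - 135 \left(111 - 170\right) = - \frac{3 \left(153 - -108\right)}{4} \cdot 2 - 135 \left(111 - 170\right) = - \frac{3 \left(153 + 108\right)}{4} \cdot 2 - -7965 = \left(- \frac{3}{4}\right) 261 \cdot 2 + 7965 = \left(- \frac{783}{4}\right) 2 + 7965 = - \frac{783}{2} + 7965 = \frac{15147}{2}$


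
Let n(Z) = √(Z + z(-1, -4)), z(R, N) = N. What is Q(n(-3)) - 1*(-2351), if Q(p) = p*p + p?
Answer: 2344 + I*√7 ≈ 2344.0 + 2.6458*I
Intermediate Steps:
n(Z) = √(-4 + Z) (n(Z) = √(Z - 4) = √(-4 + Z))
Q(p) = p + p² (Q(p) = p² + p = p + p²)
Q(n(-3)) - 1*(-2351) = √(-4 - 3)*(1 + √(-4 - 3)) - 1*(-2351) = √(-7)*(1 + √(-7)) + 2351 = (I*√7)*(1 + I*√7) + 2351 = I*√7*(1 + I*√7) + 2351 = 2351 + I*√7*(1 + I*√7)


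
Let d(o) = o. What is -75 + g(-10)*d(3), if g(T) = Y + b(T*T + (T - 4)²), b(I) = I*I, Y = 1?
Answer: 262776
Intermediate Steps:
b(I) = I²
g(T) = 1 + (T² + (-4 + T)²)² (g(T) = 1 + (T*T + (T - 4)²)² = 1 + (T² + (-4 + T)²)²)
-75 + g(-10)*d(3) = -75 + (1 + ((-10)² + (-4 - 10)²)²)*3 = -75 + (1 + (100 + (-14)²)²)*3 = -75 + (1 + (100 + 196)²)*3 = -75 + (1 + 296²)*3 = -75 + (1 + 87616)*3 = -75 + 87617*3 = -75 + 262851 = 262776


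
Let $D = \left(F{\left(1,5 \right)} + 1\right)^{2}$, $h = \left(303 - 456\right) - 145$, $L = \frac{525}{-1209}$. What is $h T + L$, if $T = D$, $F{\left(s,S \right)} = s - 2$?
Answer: $- \frac{175}{403} \approx -0.43424$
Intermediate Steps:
$F{\left(s,S \right)} = -2 + s$ ($F{\left(s,S \right)} = s - 2 = -2 + s$)
$L = - \frac{175}{403}$ ($L = 525 \left(- \frac{1}{1209}\right) = - \frac{175}{403} \approx -0.43424$)
$h = -298$ ($h = -153 - 145 = -298$)
$D = 0$ ($D = \left(\left(-2 + 1\right) + 1\right)^{2} = \left(-1 + 1\right)^{2} = 0^{2} = 0$)
$T = 0$
$h T + L = \left(-298\right) 0 - \frac{175}{403} = 0 - \frac{175}{403} = - \frac{175}{403}$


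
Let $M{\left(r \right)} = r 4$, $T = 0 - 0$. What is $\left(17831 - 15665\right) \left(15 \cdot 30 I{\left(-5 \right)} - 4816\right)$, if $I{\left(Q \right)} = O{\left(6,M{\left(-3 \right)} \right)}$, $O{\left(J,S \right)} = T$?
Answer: $-10431456$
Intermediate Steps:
$T = 0$ ($T = 0 + 0 = 0$)
$M{\left(r \right)} = 4 r$
$O{\left(J,S \right)} = 0$
$I{\left(Q \right)} = 0$
$\left(17831 - 15665\right) \left(15 \cdot 30 I{\left(-5 \right)} - 4816\right) = \left(17831 - 15665\right) \left(15 \cdot 30 \cdot 0 - 4816\right) = 2166 \left(450 \cdot 0 - 4816\right) = 2166 \left(0 - 4816\right) = 2166 \left(-4816\right) = -10431456$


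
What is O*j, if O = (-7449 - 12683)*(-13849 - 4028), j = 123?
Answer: 44267670972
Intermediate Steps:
O = 359899764 (O = -20132*(-17877) = 359899764)
O*j = 359899764*123 = 44267670972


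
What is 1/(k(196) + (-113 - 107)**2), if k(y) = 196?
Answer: 1/48596 ≈ 2.0578e-5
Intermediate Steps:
1/(k(196) + (-113 - 107)**2) = 1/(196 + (-113 - 107)**2) = 1/(196 + (-220)**2) = 1/(196 + 48400) = 1/48596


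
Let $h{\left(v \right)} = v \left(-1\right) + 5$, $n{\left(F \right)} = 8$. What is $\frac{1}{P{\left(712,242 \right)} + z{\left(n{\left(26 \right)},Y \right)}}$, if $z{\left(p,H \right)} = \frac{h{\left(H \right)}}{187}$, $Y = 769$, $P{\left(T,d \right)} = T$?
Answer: $\frac{187}{132380} \approx 0.0014126$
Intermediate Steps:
$h{\left(v \right)} = 5 - v$ ($h{\left(v \right)} = - v + 5 = 5 - v$)
$z{\left(p,H \right)} = \frac{5}{187} - \frac{H}{187}$ ($z{\left(p,H \right)} = \frac{5 - H}{187} = \left(5 - H\right) \frac{1}{187} = \frac{5}{187} - \frac{H}{187}$)
$\frac{1}{P{\left(712,242 \right)} + z{\left(n{\left(26 \right)},Y \right)}} = \frac{1}{712 + \left(\frac{5}{187} - \frac{769}{187}\right)} = \frac{1}{712 - \frac{764}{187}} = \frac{1}{\frac{132380}{187}} = \frac{187}{132380}$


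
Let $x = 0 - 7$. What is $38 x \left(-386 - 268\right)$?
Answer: $173964$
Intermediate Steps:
$x = -7$ ($x = 0 - 7 = -7$)
$38 x \left(-386 - 268\right) = 38 \left(-7\right) \left(-386 - 268\right) = \left(-266\right) \left(-654\right) = 173964$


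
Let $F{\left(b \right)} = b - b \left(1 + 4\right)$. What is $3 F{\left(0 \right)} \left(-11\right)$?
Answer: $0$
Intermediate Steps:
$F{\left(b \right)} = - 4 b$ ($F{\left(b \right)} = b - b 5 = b - 5 b = - 4 b$)
$3 F{\left(0 \right)} \left(-11\right) = 3 \left(\left(-4\right) 0\right) \left(-11\right) = 3 \cdot 0 \left(-11\right) = 0 \left(-11\right) = 0$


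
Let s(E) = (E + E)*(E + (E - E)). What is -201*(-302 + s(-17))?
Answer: -55476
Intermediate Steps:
s(E) = 2*E² (s(E) = (2*E)*(E + 0) = (2*E)*E = 2*E²)
-201*(-302 + s(-17)) = -201*(-302 + 2*(-17)²) = -201*(-302 + 2*289) = -201*(-302 + 578) = -201*276 = -55476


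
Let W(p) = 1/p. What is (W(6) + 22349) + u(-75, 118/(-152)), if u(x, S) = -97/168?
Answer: 1251521/56 ≈ 22349.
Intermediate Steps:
u(x, S) = -97/168 (u(x, S) = -97*1/168 = -97/168)
(W(6) + 22349) + u(-75, 118/(-152)) = (1/6 + 22349) - 97/168 = (⅙ + 22349) - 97/168 = 134095/6 - 97/168 = 1251521/56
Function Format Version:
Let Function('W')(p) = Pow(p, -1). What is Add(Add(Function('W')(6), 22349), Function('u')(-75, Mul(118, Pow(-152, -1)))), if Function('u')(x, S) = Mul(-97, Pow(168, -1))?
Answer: Rational(1251521, 56) ≈ 22349.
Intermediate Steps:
Function('u')(x, S) = Rational(-97, 168) (Function('u')(x, S) = Mul(-97, Rational(1, 168)) = Rational(-97, 168))
Add(Add(Function('W')(6), 22349), Function('u')(-75, Mul(118, Pow(-152, -1)))) = Add(Add(Pow(6, -1), 22349), Rational(-97, 168)) = Add(Add(Rational(1, 6), 22349), Rational(-97, 168)) = Add(Rational(134095, 6), Rational(-97, 168)) = Rational(1251521, 56)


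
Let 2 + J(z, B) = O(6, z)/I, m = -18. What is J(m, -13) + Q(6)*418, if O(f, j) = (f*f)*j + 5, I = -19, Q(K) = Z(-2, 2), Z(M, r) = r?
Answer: 16489/19 ≈ 867.84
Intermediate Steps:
Q(K) = 2
O(f, j) = 5 + j*f**2 (O(f, j) = f**2*j + 5 = j*f**2 + 5 = 5 + j*f**2)
J(z, B) = -43/19 - 36*z/19 (J(z, B) = -2 + (5 + z*6**2)/(-19) = -2 + (5 + z*36)*(-1/19) = -2 + (5 + 36*z)*(-1/19) = -2 + (-5/19 - 36*z/19) = -43/19 - 36*z/19)
J(m, -13) + Q(6)*418 = (-43/19 - 36/19*(-18)) + 2*418 = (-43/19 + 648/19) + 836 = 605/19 + 836 = 16489/19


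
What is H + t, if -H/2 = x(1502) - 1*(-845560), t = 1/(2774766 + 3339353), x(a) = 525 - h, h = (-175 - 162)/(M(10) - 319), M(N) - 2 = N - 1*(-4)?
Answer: -3134872889797181/1852578057 ≈ -1.6922e+6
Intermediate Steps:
M(N) = 6 + N (M(N) = 2 + (N - 1*(-4)) = 2 + (N + 4) = 2 + (4 + N) = 6 + N)
h = 337/303 (h = (-175 - 162)/((6 + 10) - 319) = -337/(16 - 319) = -337/(-303) = -337*(-1/303) = 337/303 ≈ 1.1122)
x(a) = 158738/303 (x(a) = 525 - 1*337/303 = 525 - 337/303 = 158738/303)
t = 1/6114119 ≈ 1.6356e-7
H = -512726836/303 (H = -2*(158738/303 - 1*(-845560)) = -2*(158738/303 + 845560) = -2*256363418/303 = -512726836/303 ≈ -1.6922e+6)
H + t = -512726836/303 + 1/6114119 = -3134872889797181/1852578057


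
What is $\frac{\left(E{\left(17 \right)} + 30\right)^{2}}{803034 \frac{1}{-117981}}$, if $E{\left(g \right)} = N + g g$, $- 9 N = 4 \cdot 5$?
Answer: $- \frac{106552586909}{7227306} \approx -14743.0$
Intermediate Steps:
$N = - \frac{20}{9}$ ($N = - \frac{4 \cdot 5}{9} = \left(- \frac{1}{9}\right) 20 = - \frac{20}{9} \approx -2.2222$)
$E{\left(g \right)} = - \frac{20}{9} + g^{2}$ ($E{\left(g \right)} = - \frac{20}{9} + g g = - \frac{20}{9} + g^{2}$)
$\frac{\left(E{\left(17 \right)} + 30\right)^{2}}{803034 \frac{1}{-117981}} = \frac{\left(\left(- \frac{20}{9} + 17^{2}\right) + 30\right)^{2}}{803034 \frac{1}{-117981}} = \frac{\left(\left(- \frac{20}{9} + 289\right) + 30\right)^{2}}{803034 \left(- \frac{1}{117981}\right)} = \frac{\left(\frac{2581}{9} + 30\right)^{2}}{- \frac{89226}{13109}} = \left(\frac{2851}{9}\right)^{2} \left(- \frac{13109}{89226}\right) = \frac{8128201}{81} \left(- \frac{13109}{89226}\right) = - \frac{106552586909}{7227306}$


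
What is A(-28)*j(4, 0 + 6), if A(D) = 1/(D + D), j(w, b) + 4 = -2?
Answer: 3/28 ≈ 0.10714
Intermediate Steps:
j(w, b) = -6 (j(w, b) = -4 - 2 = -6)
A(D) = 1/(2*D)
A(-28)*j(4, 0 + 6) = ((1/2)/(-28))*(-6) = ((1/2)*(-1/28))*(-6) = -1/56*(-6) = 3/28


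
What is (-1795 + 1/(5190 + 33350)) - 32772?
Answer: -1332212179/38540 ≈ -34567.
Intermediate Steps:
(-1795 + 1/(5190 + 33350)) - 32772 = (-1795 + 1/38540) - 32772 = -69179299/38540 - 32772 = -1332212179/38540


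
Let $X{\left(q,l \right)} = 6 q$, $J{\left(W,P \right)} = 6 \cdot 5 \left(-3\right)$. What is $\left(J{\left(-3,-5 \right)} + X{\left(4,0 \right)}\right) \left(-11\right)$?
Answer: $726$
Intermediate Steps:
$J{\left(W,P \right)} = -90$ ($J{\left(W,P \right)} = 30 \left(-3\right) = -90$)
$\left(J{\left(-3,-5 \right)} + X{\left(4,0 \right)}\right) \left(-11\right) = \left(-90 + 6 \cdot 4\right) \left(-11\right) = \left(-90 + 24\right) \left(-11\right) = \left(-66\right) \left(-11\right) = 726$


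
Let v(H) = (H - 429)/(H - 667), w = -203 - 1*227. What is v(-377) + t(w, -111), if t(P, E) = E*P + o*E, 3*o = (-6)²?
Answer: 24220159/522 ≈ 46399.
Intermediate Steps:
o = 12 (o = (⅓)*(-6)² = (⅓)*36 = 12)
w = -430 (w = -203 - 227 = -430)
t(P, E) = 12*E + E*P (t(P, E) = E*P + 12*E = 12*E + E*P)
v(H) = (-429 + H)/(-667 + H)
v(-377) + t(w, -111) = (-429 - 377)/(-667 - 377) - 111*(12 - 430) = -806/(-1044) - 111*(-418) = -1/1044*(-806) + 46398 = 403/522 + 46398 = 24220159/522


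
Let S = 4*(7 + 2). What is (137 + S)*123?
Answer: 21279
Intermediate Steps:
S = 36 (S = 4*9 = 36)
(137 + S)*123 = (137 + 36)*123 = 173*123 = 21279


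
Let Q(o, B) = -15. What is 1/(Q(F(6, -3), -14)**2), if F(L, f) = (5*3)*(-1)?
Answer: 1/225 ≈ 0.0044444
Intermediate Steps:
F(L, f) = -15 (F(L, f) = 15*(-1) = -15)
1/(Q(F(6, -3), -14)**2) = 1/((-15)**2) = 1/225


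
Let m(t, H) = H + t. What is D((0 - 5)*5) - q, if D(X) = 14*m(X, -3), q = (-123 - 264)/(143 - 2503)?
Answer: -925507/2360 ≈ -392.16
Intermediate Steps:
q = 387/2360 (q = -387/(-2360) = -387*(-1/2360) = 387/2360 ≈ 0.16398)
D(X) = -42 + 14*X (D(X) = 14*(-3 + X) = -42 + 14*X)
D((0 - 5)*5) - q = (-42 + 14*((0 - 5)*5)) - 1*387/2360 = (-42 + 14*(-5*5)) - 387/2360 = (-42 + 14*(-25)) - 387/2360 = (-42 - 350) - 387/2360 = -392 - 387/2360 = -925507/2360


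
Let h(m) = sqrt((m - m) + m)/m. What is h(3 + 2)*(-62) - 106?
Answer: -106 - 62*sqrt(5)/5 ≈ -133.73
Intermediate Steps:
h(m) = 1/sqrt(m) (h(m) = sqrt(0 + m)/m = sqrt(m)/m = 1/sqrt(m))
h(3 + 2)*(-62) - 106 = -62/sqrt(3 + 2) - 106 = -62/sqrt(5) - 106 = (sqrt(5)/5)*(-62) - 106 = -62*sqrt(5)/5 - 106 = -106 - 62*sqrt(5)/5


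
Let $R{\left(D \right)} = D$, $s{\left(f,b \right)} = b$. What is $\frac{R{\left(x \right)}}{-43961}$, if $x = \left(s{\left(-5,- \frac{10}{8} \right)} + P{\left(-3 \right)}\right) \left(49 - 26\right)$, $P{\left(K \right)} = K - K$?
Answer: $\frac{115}{175844} \approx 0.00065399$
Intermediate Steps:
$P{\left(K \right)} = 0$
$x = - \frac{115}{4}$ ($x = \left(- \frac{10}{8} + 0\right) \left(49 - 26\right) = \left(\left(-10\right) \frac{1}{8} + 0\right) 23 = \left(- \frac{5}{4} + 0\right) 23 = \left(- \frac{5}{4}\right) 23 = - \frac{115}{4} \approx -28.75$)
$\frac{R{\left(x \right)}}{-43961} = - \frac{115}{4 \left(-43961\right)} = \left(- \frac{115}{4}\right) \left(- \frac{1}{43961}\right) = \frac{115}{175844}$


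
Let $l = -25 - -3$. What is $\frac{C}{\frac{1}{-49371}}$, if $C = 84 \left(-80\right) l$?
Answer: $-7299008640$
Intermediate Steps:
$l = -22$ ($l = -25 + 3 = -22$)
$C = 147840$ ($C = 84 \left(-80\right) \left(-22\right) = \left(-6720\right) \left(-22\right) = 147840$)
$\frac{C}{\frac{1}{-49371}} = \frac{147840}{\frac{1}{-49371}} = \frac{147840}{- \frac{1}{49371}} = 147840 \left(-49371\right) = -7299008640$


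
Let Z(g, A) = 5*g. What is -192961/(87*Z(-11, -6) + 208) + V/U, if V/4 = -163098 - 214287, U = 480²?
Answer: 625817497/17575680 ≈ 35.607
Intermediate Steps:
U = 230400
V = -1509540 (V = 4*(-163098 - 214287) = 4*(-377385) = -1509540)
-192961/(87*Z(-11, -6) + 208) + V/U = -192961/(87*(5*(-11)) + 208) - 1509540/230400 = -192961/(87*(-55) + 208) - 1509540*1/230400 = -192961/(-4785 + 208) - 25159/3840 = -192961/(-4577) - 25159/3840 = -192961*(-1/4577) - 25159/3840 = 192961/4577 - 25159/3840 = 625817497/17575680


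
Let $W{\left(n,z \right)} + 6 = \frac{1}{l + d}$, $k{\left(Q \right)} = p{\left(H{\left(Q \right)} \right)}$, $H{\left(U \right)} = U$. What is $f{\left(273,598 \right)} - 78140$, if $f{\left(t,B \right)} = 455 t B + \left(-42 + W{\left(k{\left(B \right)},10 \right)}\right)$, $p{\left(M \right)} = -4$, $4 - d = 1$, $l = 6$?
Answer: $\frac{667821439}{9} \approx 7.4202 \cdot 10^{7}$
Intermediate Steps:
$d = 3$ ($d = 4 - 1 = 3$)
$k{\left(Q \right)} = -4$
$W{\left(n,z \right)} = - \frac{53}{9}$ ($W{\left(n,z \right)} = -6 + \frac{1}{6 + 3} = -6 + \frac{1}{9} = - \frac{53}{9}$)
$f{\left(t,B \right)} = - \frac{431}{9} + 455 B t$ ($f{\left(t,B \right)} = 455 t B - \frac{431}{9} = 455 B t - \frac{431}{9} = - \frac{431}{9} + 455 B t$)
$f{\left(273,598 \right)} - 78140 = \left(- \frac{431}{9} + 455 \cdot 598 \cdot 273\right) - 78140 = \left(- \frac{431}{9} + 74280570\right) - 78140 = \frac{668524699}{9} - 78140 = \frac{667821439}{9}$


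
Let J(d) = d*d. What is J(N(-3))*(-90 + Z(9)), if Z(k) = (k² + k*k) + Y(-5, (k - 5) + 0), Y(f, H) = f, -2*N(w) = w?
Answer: 603/4 ≈ 150.75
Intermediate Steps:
N(w) = -w/2
Z(k) = -5 + 2*k² (Z(k) = (k² + k*k) - 5 = (k² + k²) - 5 = 2*k² - 5 = -5 + 2*k²)
J(d) = d²
J(N(-3))*(-90 + Z(9)) = (-½*(-3))²*(-90 + (-5 + 2*9²)) = (3/2)²*(-90 + (-5 + 2*81)) = 9*(-90 + (-5 + 162))/4 = 9*(-90 + 157)/4 = (9/4)*67 = 603/4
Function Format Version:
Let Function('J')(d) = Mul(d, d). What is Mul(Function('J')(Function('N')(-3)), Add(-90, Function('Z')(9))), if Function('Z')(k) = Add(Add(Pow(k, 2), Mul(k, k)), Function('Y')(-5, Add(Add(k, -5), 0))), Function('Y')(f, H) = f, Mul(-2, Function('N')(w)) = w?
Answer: Rational(603, 4) ≈ 150.75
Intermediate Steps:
Function('N')(w) = Mul(Rational(-1, 2), w)
Function('Z')(k) = Add(-5, Mul(2, Pow(k, 2))) (Function('Z')(k) = Add(Add(Pow(k, 2), Mul(k, k)), -5) = Add(Add(Pow(k, 2), Pow(k, 2)), -5) = Add(Mul(2, Pow(k, 2)), -5) = Add(-5, Mul(2, Pow(k, 2))))
Function('J')(d) = Pow(d, 2)
Mul(Function('J')(Function('N')(-3)), Add(-90, Function('Z')(9))) = Mul(Pow(Mul(Rational(-1, 2), -3), 2), Add(-90, Add(-5, Mul(2, Pow(9, 2))))) = Mul(Pow(Rational(3, 2), 2), Add(-90, Add(-5, Mul(2, 81)))) = Mul(Rational(9, 4), Add(-90, Add(-5, 162))) = Mul(Rational(9, 4), Add(-90, 157)) = Mul(Rational(9, 4), 67) = Rational(603, 4)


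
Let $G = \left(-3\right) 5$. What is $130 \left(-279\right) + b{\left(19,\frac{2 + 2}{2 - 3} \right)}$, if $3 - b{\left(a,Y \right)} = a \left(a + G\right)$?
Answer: $-36343$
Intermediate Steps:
$G = -15$
$b{\left(a,Y \right)} = 3 - a \left(-15 + a\right)$ ($b{\left(a,Y \right)} = 3 - a \left(a - 15\right) = 3 - a \left(-15 + a\right)$)
$130 \left(-279\right) + b{\left(19,\frac{2 + 2}{2 - 3} \right)} = 130 \left(-279\right) + \left(3 - 19^{2} + 15 \cdot 19\right) = -36270 + \left(3 - 361 + 285\right) = -36270 - 73 = -36343$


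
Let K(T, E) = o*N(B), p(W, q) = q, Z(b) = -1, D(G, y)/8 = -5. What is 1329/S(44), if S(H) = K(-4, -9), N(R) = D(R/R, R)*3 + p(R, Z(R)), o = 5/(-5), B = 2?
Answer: 1329/121 ≈ 10.983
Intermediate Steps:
D(G, y) = -40 (D(G, y) = 8*(-5) = -40)
o = -1 (o = 5*(-⅕) = -1)
N(R) = -121 (N(R) = -40*3 - 1 = -120 - 1 = -121)
K(T, E) = 121 (K(T, E) = -1*(-121) = 121)
S(H) = 121
1329/S(44) = 1329/121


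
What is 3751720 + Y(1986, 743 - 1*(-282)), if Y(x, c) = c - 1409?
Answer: 3751336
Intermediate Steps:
Y(x, c) = -1409 + c
3751720 + Y(1986, 743 - 1*(-282)) = 3751720 + (-1409 + (743 - 1*(-282))) = 3751720 + (-1409 + (743 + 282)) = 3751720 + (-1409 + 1025) = 3751720 - 384 = 3751336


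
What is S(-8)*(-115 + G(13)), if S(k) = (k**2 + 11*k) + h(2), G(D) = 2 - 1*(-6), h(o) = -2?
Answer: 2782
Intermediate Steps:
G(D) = 8 (G(D) = 2 + 6 = 8)
S(k) = -2 + k**2 + 11*k (S(k) = (k**2 + 11*k) - 2 = -2 + k**2 + 11*k)
S(-8)*(-115 + G(13)) = (-2 + (-8)**2 + 11*(-8))*(-115 + 8) = (-2 + 64 - 88)*(-107) = -26*(-107) = 2782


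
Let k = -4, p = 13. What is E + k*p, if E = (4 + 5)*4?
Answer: -16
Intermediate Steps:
E = 36 (E = 9*4 = 36)
E + k*p = 36 - 4*13 = 36 - 52 = -16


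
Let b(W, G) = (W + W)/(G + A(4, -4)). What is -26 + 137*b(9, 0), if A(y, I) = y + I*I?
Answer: 973/10 ≈ 97.300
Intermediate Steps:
A(y, I) = y + I²
b(W, G) = 2*W/(20 + G) (b(W, G) = (W + W)/(G + (4 + (-4)²)) = (2*W)/(G + (4 + 16)) = (2*W)/(G + 20) = (2*W)/(20 + G) = 2*W/(20 + G))
-26 + 137*b(9, 0) = -26 + 137*(2*9/(20 + 0)) = -26 + 137*(2*9/20) = -26 + 137*(2*9*(1/20)) = -26 + 137*(9/10) = -26 + 1233/10 = 973/10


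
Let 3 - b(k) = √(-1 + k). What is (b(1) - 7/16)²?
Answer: 1681/256 ≈ 6.5664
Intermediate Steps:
b(k) = 3 - √(-1 + k)
(b(1) - 7/16)² = ((3 - √(-1 + 1)) - 7/16)² = ((3 - √0) - 7*1/16)² = ((3 - 1*0) - 7/16)² = ((3 + 0) - 7/16)² = (3 - 7/16)² = (41/16)² = 1681/256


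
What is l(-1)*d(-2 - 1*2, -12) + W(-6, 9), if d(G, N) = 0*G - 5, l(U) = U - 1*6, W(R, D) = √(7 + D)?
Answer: 39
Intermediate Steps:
l(U) = -6 + U (l(U) = U - 6 = -6 + U)
d(G, N) = -5 (d(G, N) = 0 - 5 = -5)
l(-1)*d(-2 - 1*2, -12) + W(-6, 9) = (-6 - 1)*(-5) + √(7 + 9) = -7*(-5) + √16 = 35 + 4 = 39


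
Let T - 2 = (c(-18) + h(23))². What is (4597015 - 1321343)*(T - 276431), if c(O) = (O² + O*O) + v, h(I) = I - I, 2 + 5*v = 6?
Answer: 11834383833992/25 ≈ 4.7338e+11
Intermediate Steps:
v = ⅘ (v = -⅖ + (⅕)*6 = -⅖ + 6/5 = ⅘ ≈ 0.80000)
h(I) = 0
c(O) = ⅘ + 2*O² (c(O) = (O² + O*O) + ⅘ = (O² + O²) + ⅘ = 2*O² + ⅘ = ⅘ + 2*O²)
T = 10523586/25 (T = 2 + ((⅘ + 2*(-18)²) + 0)² = 2 + ((⅘ + 2*324) + 0)² = 2 + ((⅘ + 648) + 0)² = 2 + (3244/5 + 0)² = 2 + (3244/5)² = 2 + 10523536/25 = 10523586/25 ≈ 4.2094e+5)
(4597015 - 1321343)*(T - 276431) = (4597015 - 1321343)*(10523586/25 - 276431) = 3275672*(3612811/25) = 11834383833992/25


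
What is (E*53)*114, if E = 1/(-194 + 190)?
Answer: -3021/2 ≈ -1510.5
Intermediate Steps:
E = -¼ (E = 1/(-4) = -¼ ≈ -0.25000)
(E*53)*114 = -¼*53*114 = -53/4*114 = -3021/2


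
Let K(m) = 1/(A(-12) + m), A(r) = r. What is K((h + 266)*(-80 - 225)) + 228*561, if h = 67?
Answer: 12992510915/101577 ≈ 1.2791e+5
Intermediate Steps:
K(m) = 1/(-12 + m)
K((h + 266)*(-80 - 225)) + 228*561 = 1/(-12 + (67 + 266)*(-80 - 225)) + 228*561 = 1/(-12 + 333*(-305)) + 127908 = 1/(-12 - 101565) + 127908 = 1/(-101577) + 127908 = -1/101577 + 127908 = 12992510915/101577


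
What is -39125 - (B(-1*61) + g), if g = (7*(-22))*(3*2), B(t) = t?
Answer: -38140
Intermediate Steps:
g = -924 (g = -154*6 = -924)
-39125 - (B(-1*61) + g) = -39125 - (-1*61 - 924) = -39125 - (-61 - 924) = -39125 - 1*(-985) = -39125 + 985 = -38140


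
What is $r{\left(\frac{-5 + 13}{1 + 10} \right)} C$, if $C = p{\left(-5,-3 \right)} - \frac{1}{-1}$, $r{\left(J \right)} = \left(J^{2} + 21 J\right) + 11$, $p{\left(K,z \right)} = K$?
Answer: $- \frac{12972}{121} \approx -107.21$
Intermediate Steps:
$r{\left(J \right)} = 11 + J^{2} + 21 J$
$C = -4$ ($C = -5 - \frac{1}{-1} = -5 - -1 = -5 + 1 = -4$)
$r{\left(\frac{-5 + 13}{1 + 10} \right)} C = \left(11 + \left(\frac{-5 + 13}{1 + 10}\right)^{2} + 21 \frac{-5 + 13}{1 + 10}\right) \left(-4\right) = \left(11 + \left(\frac{8}{11}\right)^{2} + 21 \cdot \frac{8}{11}\right) \left(-4\right) = \left(11 + \frac{64}{121} + \frac{168}{11}\right) \left(-4\right) = \frac{3243}{121} \left(-4\right) = - \frac{12972}{121}$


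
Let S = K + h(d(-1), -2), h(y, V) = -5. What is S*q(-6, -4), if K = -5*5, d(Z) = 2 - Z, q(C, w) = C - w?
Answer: 60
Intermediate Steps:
K = -25
S = -30 (S = -25 - 5 = -30)
S*q(-6, -4) = -30*(-6 - 1*(-4)) = -30*(-6 + 4) = -30*(-2) = 60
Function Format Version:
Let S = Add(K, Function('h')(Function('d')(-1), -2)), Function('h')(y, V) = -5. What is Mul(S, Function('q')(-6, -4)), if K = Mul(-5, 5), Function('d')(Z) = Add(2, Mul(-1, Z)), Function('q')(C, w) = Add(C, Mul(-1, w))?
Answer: 60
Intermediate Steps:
K = -25
S = -30 (S = Add(-25, -5) = -30)
Mul(S, Function('q')(-6, -4)) = Mul(-30, Add(-6, Mul(-1, -4))) = Mul(-30, Add(-6, 4)) = Mul(-30, -2) = 60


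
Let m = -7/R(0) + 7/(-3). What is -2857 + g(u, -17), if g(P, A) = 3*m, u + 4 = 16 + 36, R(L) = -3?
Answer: -2857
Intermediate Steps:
m = 0 (m = -7/(-3) + 7/(-3) = -7*(-⅓) + 7*(-⅓) = 7/3 - 7/3 = 0)
u = 48 (u = -4 + (16 + 36) = -4 + 52 = 48)
g(P, A) = 0 (g(P, A) = 3*0 = 0)
-2857 + g(u, -17) = -2857 + 0 = -2857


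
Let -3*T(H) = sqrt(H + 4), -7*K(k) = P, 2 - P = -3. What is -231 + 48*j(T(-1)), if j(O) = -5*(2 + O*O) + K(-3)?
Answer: -5777/7 ≈ -825.29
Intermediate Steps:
P = 5 (P = 2 - 1*(-3) = 2 + 3 = 5)
K(k) = -5/7 (K(k) = -1/7*5 = -5/7)
T(H) = -sqrt(4 + H)/3 (T(H) = -sqrt(H + 4)/3 = -sqrt(4 + H)/3)
j(O) = -75/7 - 5*O**2 (j(O) = -5*(2 + O*O) - 5/7 = -5*(2 + O**2) - 5/7 = (-10 - 5*O**2) - 5/7 = -75/7 - 5*O**2)
-231 + 48*j(T(-1)) = -231 + 48*(-75/7 - 5*(-sqrt(4 - 1)/3)**2) = -231 + 48*(-75/7 - 5*(-sqrt(3)/3)**2) = -231 + 48*(-75/7 - 5*1/3) = -231 + 48*(-75/7 - 5/3) = -231 + 48*(-260/21) = -231 - 4160/7 = -5777/7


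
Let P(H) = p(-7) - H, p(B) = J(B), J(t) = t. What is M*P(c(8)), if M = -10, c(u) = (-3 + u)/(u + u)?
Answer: 585/8 ≈ 73.125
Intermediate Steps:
c(u) = (-3 + u)/(2*u) (c(u) = (-3 + u)/((2*u)) = (-3 + u)*(1/(2*u)) = (-3 + u)/(2*u))
p(B) = B
P(H) = -7 - H
M*P(c(8)) = -10*(-7 - (-3 + 8)/(2*8)) = -10*(-7 - 5/(2*8)) = -10*(-7 - 1*5/16) = -10*(-7 - 5/16) = -10*(-117/16) = 585/8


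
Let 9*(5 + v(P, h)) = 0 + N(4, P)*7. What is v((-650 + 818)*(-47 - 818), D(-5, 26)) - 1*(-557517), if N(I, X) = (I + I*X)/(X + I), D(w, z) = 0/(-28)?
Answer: 182285698265/326961 ≈ 5.5752e+5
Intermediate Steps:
D(w, z) = 0 (D(w, z) = 0*(-1/28) = 0)
N(I, X) = (I + I*X)/(I + X)
v(P, h) = -5 + 28*(1 + P)/(9*(4 + P)) (v(P, h) = -5 + (0 + (4*(1 + P)/(4 + P))*7)/9 = -5 + (0 + 28*(1 + P)/(4 + P))/9 = -5 + (28*(1 + P)/(4 + P))/9 = -5 + 28*(1 + P)/(9*(4 + P)))
v((-650 + 818)*(-47 - 818), D(-5, 26)) - 1*(-557517) = (-152 - 17*(-650 + 818)*(-47 - 818))/(9*(4 + (-650 + 818)*(-47 - 818))) - 1*(-557517) = (-152 - 2856*(-865))/(9*(4 + 168*(-865))) + 557517 = (-152 - 17*(-145320))/(9*(4 - 145320)) + 557517 = (1/9)*(-152 + 2470440)/(-145316) + 557517 = (1/9)*(-1/145316)*2470288 + 557517 = -617572/326961 + 557517 = 182285698265/326961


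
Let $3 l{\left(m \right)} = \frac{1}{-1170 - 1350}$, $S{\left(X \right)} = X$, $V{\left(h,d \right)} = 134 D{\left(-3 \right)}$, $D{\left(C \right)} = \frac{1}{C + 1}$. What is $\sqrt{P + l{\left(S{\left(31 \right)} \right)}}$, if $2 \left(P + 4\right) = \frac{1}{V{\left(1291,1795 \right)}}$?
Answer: $\frac{i \sqrt{28561072890}}{84420} \approx 2.0019 i$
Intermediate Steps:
$D{\left(C \right)} = \frac{1}{1 + C}$
$V{\left(h,d \right)} = -67$ ($V{\left(h,d \right)} = \frac{134}{1 - 3} = \frac{134}{-2} = 134 \left(- \frac{1}{2}\right) = -67$)
$l{\left(m \right)} = - \frac{1}{7560}$ ($l{\left(m \right)} = \frac{1}{3 \left(-1170 - 1350\right)} = \frac{1}{3 \left(-2520\right)} = \frac{1}{3} \left(- \frac{1}{2520}\right) = - \frac{1}{7560}$)
$P = - \frac{537}{134}$ ($P = -4 + \frac{1}{2 \left(-67\right)} = -4 + \frac{1}{2} \left(- \frac{1}{67}\right) = -4 - \frac{1}{134} = - \frac{537}{134} \approx -4.0075$)
$\sqrt{P + l{\left(S{\left(31 \right)} \right)}} = \sqrt{- \frac{537}{134} - \frac{1}{7560}} = \sqrt{- \frac{2029927}{506520}} = \frac{i \sqrt{28561072890}}{84420}$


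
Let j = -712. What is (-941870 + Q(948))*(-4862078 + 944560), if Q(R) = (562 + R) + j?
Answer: 3686666499296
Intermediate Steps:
Q(R) = -150 + R (Q(R) = (562 + R) - 712 = -150 + R)
(-941870 + Q(948))*(-4862078 + 944560) = (-941870 + (-150 + 948))*(-4862078 + 944560) = (-941870 + 798)*(-3917518) = -941072*(-3917518) = 3686666499296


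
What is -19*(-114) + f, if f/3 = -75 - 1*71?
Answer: 1728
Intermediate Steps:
f = -438 (f = 3*(-75 - 1*71) = 3*(-75 - 71) = 3*(-146) = -438)
-19*(-114) + f = -19*(-114) - 438 = 2166 - 438 = 1728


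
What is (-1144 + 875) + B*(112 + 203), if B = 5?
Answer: 1306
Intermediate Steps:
(-1144 + 875) + B*(112 + 203) = (-1144 + 875) + 5*(112 + 203) = -269 + 5*315 = -269 + 1575 = 1306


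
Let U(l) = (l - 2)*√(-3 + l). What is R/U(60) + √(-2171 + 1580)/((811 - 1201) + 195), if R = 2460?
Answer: 410*√57/551 - I*√591/195 ≈ 5.6178 - 0.12467*I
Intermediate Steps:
U(l) = √(-3 + l)*(-2 + l) (U(l) = (-2 + l)*√(-3 + l) = √(-3 + l)*(-2 + l))
R/U(60) + √(-2171 + 1580)/((811 - 1201) + 195) = 2460/((√(-3 + 60)*(-2 + 60))) + √(-2171 + 1580)/((811 - 1201) + 195) = 2460/((√57*58)) + √(-591)/(-390 + 195) = 2460/((58*√57)) + (I*√591)/(-195) = 2460*(√57/3306) + (I*√591)*(-1/195) = 410*√57/551 - I*√591/195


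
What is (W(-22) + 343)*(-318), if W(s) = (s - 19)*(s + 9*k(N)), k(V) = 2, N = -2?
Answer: -161226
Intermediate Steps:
W(s) = (-19 + s)*(18 + s) (W(s) = (s - 19)*(s + 9*2) = (-19 + s)*(s + 18) = (-19 + s)*(18 + s))
(W(-22) + 343)*(-318) = ((-342 + (-22)² - 1*(-22)) + 343)*(-318) = ((-342 + 484 + 22) + 343)*(-318) = (164 + 343)*(-318) = 507*(-318) = -161226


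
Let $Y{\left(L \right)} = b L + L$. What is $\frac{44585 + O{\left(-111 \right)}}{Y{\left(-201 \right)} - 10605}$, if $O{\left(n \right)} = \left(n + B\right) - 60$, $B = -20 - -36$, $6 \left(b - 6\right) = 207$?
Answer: $- \frac{29620}{12631} \approx -2.345$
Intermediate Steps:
$b = \frac{81}{2}$ ($b = 6 + \frac{1}{6} \cdot 207 = 6 + \frac{69}{2} = \frac{81}{2} \approx 40.5$)
$B = 16$ ($B = -20 + 36 = 16$)
$O{\left(n \right)} = -44 + n$ ($O{\left(n \right)} = \left(n + 16\right) - 60 = \left(16 + n\right) - 60 = -44 + n$)
$Y{\left(L \right)} = \frac{83 L}{2}$ ($Y{\left(L \right)} = \frac{81 L}{2} + L = \frac{83 L}{2}$)
$\frac{44585 + O{\left(-111 \right)}}{Y{\left(-201 \right)} - 10605} = \frac{44585 - 155}{\frac{83}{2} \left(-201\right) - 10605} = \frac{44585 - 155}{- \frac{16683}{2} - 10605} = \frac{44430}{- \frac{37893}{2}} = 44430 \left(- \frac{2}{37893}\right) = - \frac{29620}{12631}$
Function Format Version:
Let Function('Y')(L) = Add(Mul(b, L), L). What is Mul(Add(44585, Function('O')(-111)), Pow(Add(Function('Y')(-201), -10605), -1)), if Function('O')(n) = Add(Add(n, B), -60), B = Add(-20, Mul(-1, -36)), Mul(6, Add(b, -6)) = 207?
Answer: Rational(-29620, 12631) ≈ -2.3450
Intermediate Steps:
b = Rational(81, 2) (b = Add(6, Mul(Rational(1, 6), 207)) = Add(6, Rational(69, 2)) = Rational(81, 2) ≈ 40.500)
B = 16 (B = Add(-20, 36) = 16)
Function('O')(n) = Add(-44, n) (Function('O')(n) = Add(Add(n, 16), -60) = Add(Add(16, n), -60) = Add(-44, n))
Function('Y')(L) = Mul(Rational(83, 2), L) (Function('Y')(L) = Add(Mul(Rational(81, 2), L), L) = Mul(Rational(83, 2), L))
Mul(Add(44585, Function('O')(-111)), Pow(Add(Function('Y')(-201), -10605), -1)) = Mul(Add(44585, Add(-44, -111)), Pow(Add(Mul(Rational(83, 2), -201), -10605), -1)) = Mul(Add(44585, -155), Pow(Add(Rational(-16683, 2), -10605), -1)) = Mul(44430, Pow(Rational(-37893, 2), -1)) = Mul(44430, Rational(-2, 37893)) = Rational(-29620, 12631)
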